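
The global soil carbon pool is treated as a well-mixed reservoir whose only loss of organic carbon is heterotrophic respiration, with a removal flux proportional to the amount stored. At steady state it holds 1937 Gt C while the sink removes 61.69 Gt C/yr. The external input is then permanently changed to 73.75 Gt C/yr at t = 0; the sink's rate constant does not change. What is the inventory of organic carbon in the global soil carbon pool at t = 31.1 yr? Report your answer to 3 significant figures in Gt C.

The sink rate constant is k = F₀/M₀ = 61.69/1937 = 0.03185 yr⁻¹.
Solving dM/dt = F₁ − kM with M(0) = M₀ gives M(t) = F₁/k + (M₀ − F₁/k)·e^(−kt).
F₁/k = 73.75/0.03185 = 2315.7 Gt C; kt = 0.03185 × 31.1 = 0.9905, e^(−kt) = 0.3714.
M(31.1) = 2315.7 + (1937 − 2315.7) × 0.3714 = 2315.7 − 140.6 = 2175.0 Gt C.

2180 Gt C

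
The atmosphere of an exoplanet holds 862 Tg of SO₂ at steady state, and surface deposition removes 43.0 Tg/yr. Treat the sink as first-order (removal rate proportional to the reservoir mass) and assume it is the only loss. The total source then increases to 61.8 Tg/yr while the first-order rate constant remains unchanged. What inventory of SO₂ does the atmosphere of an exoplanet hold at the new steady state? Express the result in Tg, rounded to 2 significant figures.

Rate constant k = F/M = 43.0 / 862 = 0.04988 yr⁻¹.
At the new steady state, source = k·M_new ⇒ M_new = 61.8 / 0.04988 = 1239 Tg.
(Equivalently M_new = M × F_new/F_old = 862 × 61.8/43.0.)

1200 Tg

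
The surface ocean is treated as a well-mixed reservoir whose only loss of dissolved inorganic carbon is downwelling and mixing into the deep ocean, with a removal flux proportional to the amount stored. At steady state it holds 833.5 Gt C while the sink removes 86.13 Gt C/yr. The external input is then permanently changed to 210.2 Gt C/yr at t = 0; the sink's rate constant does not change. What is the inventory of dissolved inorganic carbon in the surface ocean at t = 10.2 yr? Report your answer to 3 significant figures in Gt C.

1620 Gt C

The sink rate constant is k = F₀/M₀ = 86.13/833.5 = 0.1033 yr⁻¹.
Solving dM/dt = F₁ − kM with M(0) = M₀ gives M(t) = F₁/k + (M₀ − F₁/k)·e^(−kt).
F₁/k = 210.2/0.1033 = 2034.2 Gt C; kt = 0.1033 × 10.2 = 1.054, e^(−kt) = 0.3485.
M(10.2) = 2034.2 + (833.5 − 2034.2) × 0.3485 = 2034.2 − 418.5 = 1615.7 Gt C.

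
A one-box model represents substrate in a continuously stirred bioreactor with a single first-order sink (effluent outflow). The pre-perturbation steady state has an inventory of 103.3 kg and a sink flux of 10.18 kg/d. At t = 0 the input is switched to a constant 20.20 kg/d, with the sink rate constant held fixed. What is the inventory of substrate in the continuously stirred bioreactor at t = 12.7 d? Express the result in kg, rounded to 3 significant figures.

176 kg

Residence time τ = M₀/F₀ = 10.15 d. The eventual steady state is M_∞ = M₀·(F₁/F₀) = 103.3 × 20.20/10.18 = 204.98 kg.
The anomaly ΔM(t) = M(t) − M_∞ decays as ΔM₀·e^(−t/τ) with ΔM₀ = 103.3 − 204.98 = −101.7 kg.
At t = 12.7 d, e^(−t/τ) = e^(−1.252) = 0.2861, so ΔM = −29.09 kg and M = 204.98 − 29.09 = 175.89 kg.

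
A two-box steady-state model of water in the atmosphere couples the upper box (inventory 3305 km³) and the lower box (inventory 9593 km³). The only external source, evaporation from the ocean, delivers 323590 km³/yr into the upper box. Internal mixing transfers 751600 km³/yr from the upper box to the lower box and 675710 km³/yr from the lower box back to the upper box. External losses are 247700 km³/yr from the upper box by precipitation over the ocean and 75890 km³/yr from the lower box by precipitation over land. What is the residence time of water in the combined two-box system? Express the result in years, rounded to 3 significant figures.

0.0399 yr

For the system as a whole, the A↔B exchange is internal and contributes nothing to the throughput; only the external sinks remove mass.
M_total = 3305 + 9593 = 12898 km³.
ΣF_external_out = 247700 + 75890 = 323590 km³/yr.
τ = M_total / ΣF_ext = 12898 / 323590 = 0.03986 yr.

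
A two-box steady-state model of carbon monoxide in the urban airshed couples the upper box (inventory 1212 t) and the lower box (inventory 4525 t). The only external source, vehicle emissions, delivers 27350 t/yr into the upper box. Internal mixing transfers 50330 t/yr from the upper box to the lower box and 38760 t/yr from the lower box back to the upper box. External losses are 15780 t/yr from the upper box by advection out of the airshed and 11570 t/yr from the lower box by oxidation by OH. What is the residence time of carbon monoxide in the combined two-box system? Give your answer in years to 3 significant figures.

Residence time in the combined system uses the total inventory and the total *external* removal — internal exchanges between the two boxes cancel.
M_total = 1212 + 4525 = 5737.0 t.
ΣF_external_out = 15780 + 11570 = 27350 t/yr.
τ = M_total / ΣF_ext = 5737.0 / 27350 = 0.2098 yr.

0.210 yr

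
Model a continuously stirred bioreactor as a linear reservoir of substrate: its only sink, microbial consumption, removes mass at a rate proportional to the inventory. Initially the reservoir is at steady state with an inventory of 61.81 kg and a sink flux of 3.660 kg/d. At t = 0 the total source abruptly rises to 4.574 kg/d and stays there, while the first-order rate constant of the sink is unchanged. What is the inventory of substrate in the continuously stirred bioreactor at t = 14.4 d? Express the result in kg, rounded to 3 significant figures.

The sink rate constant is k = F₀/M₀ = 3.660/61.81 = 0.05921 d⁻¹.
Solving dM/dt = F₁ − kM with M(0) = M₀ gives M(t) = F₁/k + (M₀ − F₁/k)·e^(−kt).
F₁/k = 4.574/0.05921 = 77.246 kg; kt = 0.05921 × 14.4 = 0.8527, e^(−kt) = 0.4263.
M(14.4) = 77.246 + (61.81 − 77.246) × 0.4263 = 77.246 − 6.580 = 70.666 kg.

70.7 kg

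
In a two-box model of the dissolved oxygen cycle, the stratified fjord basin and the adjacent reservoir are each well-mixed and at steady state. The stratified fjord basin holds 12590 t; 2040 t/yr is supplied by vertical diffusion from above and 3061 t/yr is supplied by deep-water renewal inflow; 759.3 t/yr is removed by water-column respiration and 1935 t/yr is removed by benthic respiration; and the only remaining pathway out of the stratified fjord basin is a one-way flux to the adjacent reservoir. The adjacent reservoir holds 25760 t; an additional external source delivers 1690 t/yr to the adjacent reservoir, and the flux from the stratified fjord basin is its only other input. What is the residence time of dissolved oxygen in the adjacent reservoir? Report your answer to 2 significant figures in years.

6.3 yr

Balance the stratified fjord basin: ΣF_in = 2040 + 3061 = 5101.0 t/yr.
Flux to the adjacent reservoir = ΣF_in − (759.3 + 1935) = 2406.7 t/yr.
Total input to the adjacent reservoir = 2406.7 + 1690 = 4096.7 t/yr; at steady state this equals its total output.
τ = M / F = 25760 / 4096.7 = 6.288 yr.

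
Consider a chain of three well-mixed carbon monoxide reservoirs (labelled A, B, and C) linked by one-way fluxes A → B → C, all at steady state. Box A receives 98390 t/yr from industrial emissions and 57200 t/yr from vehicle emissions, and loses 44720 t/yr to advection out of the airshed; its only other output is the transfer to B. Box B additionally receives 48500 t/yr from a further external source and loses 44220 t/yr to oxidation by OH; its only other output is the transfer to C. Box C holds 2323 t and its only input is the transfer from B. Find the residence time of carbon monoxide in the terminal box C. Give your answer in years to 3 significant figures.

Box A: F(A→B) = (98390 + 57200) − 44720 = 110870 t/yr.
Box B: F(B→C) = (110870 + 48500) − 44220 = 115150 t/yr.
Box C throughput = its input = 115150 t/yr; τ = 2323 / 115150 = 0.02017 yr.

0.0202 yr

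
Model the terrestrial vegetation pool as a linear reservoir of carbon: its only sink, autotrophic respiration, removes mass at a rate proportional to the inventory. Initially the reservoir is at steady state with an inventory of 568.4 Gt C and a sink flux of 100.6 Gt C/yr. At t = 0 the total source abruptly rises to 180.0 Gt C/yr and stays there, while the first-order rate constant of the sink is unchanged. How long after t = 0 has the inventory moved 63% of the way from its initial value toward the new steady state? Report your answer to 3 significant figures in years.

τ = M₀/F₀ = 568.4/100.6 = 5.650 yr.
The remaining gap fraction is e^(−t/τ); 63% covered ⇒ e^(−t/τ) = 0.370.
t = −τ ln(0.370) = 5.650 × 0.9943 = 5.618 yr.

5.62 yr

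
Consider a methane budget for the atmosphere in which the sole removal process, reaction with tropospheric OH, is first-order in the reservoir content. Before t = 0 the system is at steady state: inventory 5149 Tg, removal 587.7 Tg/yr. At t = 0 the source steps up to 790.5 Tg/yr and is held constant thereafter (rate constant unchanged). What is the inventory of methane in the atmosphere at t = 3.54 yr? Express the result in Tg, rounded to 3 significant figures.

5740 Tg

τ = M₀/F₀ = 5149/587.7 = 8.761 yr; rate constant k = 1/τ.
New steady state M_∞ = F₁/k = F₁·τ = 790.5 × 8.761 = 6925.8 Tg.
M(t) = M_∞ + (M₀ − M_∞)·e^(−t/τ); t/τ = 3.54/8.761 = 0.4041, so e^(−t/τ) = 0.6676.
M(t) = 6925.8 − 1777 × 0.6676 = 5739.6 Tg.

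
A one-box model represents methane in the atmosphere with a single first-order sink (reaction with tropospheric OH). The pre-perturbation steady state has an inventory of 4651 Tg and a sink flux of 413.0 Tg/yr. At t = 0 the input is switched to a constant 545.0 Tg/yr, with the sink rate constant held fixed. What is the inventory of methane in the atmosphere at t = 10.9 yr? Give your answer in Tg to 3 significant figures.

5570 Tg

The sink rate constant is k = F₀/M₀ = 413.0/4651 = 0.08880 yr⁻¹.
Solving dM/dt = F₁ − kM with M(0) = M₀ gives M(t) = F₁/k + (M₀ − F₁/k)·e^(−kt).
F₁/k = 545.0/0.08880 = 6137.5 Tg; kt = 0.08880 × 10.9 = 0.9679, e^(−kt) = 0.3799.
M(10.9) = 6137.5 + (4651 − 6137.5) × 0.3799 = 6137.5 − 564.7 = 5572.8 Tg.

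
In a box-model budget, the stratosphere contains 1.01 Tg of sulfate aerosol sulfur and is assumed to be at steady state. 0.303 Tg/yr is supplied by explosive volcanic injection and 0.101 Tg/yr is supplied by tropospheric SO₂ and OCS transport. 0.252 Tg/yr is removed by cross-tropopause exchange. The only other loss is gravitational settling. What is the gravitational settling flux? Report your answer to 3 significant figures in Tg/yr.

At steady state ΣF_in = ΣF_out.
ΣF_in = 0.303 + 0.101 = 0.40400 Tg/yr.
Gravitational settling flux = ΣF_in − (0.252) = 0.40400 − 0.2520 = 0.1520 Tg/yr.

0.152 Tg/yr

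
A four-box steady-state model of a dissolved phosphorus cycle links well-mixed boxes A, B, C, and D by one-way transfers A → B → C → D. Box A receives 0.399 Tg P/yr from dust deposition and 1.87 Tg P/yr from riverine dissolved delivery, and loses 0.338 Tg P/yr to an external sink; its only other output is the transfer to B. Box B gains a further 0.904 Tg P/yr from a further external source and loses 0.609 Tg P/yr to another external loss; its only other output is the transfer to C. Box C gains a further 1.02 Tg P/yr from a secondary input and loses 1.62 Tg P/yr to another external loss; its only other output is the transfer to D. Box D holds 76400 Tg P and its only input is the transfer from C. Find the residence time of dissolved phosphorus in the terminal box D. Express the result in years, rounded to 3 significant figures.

Box A: F(A→B) = (0.399 + 1.87) − 0.338 = 1.9310 Tg P/yr.
Box B: F(B→C) = (1.9310 + 0.904) − 0.609 = 2.2260 Tg P/yr.
Box C: F(C→D) = (2.2260 + 1.02) − 1.62 = 1.6260 Tg P/yr.
Box D throughput = its input = 1.6260 Tg P/yr; τ = 76400 / 1.6260 = 46990 yr.

47000 yr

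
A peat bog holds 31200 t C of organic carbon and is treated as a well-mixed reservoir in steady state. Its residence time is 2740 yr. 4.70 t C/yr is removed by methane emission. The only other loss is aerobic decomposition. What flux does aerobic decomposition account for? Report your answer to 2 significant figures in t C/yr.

Total removal F = M/τ = 31200 / 2740 = 11.39 t C/yr.
Aerobic decomposition = F − (4.70) = 11.39 − 4.700 = 6.687 t C/yr.

6.7 t C/yr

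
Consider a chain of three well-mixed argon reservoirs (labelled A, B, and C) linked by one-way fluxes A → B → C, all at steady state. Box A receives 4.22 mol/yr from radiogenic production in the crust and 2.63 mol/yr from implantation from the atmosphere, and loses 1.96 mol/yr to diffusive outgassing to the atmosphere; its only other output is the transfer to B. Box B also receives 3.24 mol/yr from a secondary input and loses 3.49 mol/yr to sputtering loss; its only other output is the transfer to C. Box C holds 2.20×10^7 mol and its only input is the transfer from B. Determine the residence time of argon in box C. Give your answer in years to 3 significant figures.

4.74×10^6 yr

Box A: F(A→B) = (4.22 + 2.63) − 1.96 = 4.8900 mol/yr.
Box B: F(B→C) = (4.8900 + 3.24) − 3.49 = 4.6400 mol/yr.
Box C throughput = its input = 4.6400 mol/yr; τ = 2.20×10^7 / 4.6400 = 4.741×10^6 yr.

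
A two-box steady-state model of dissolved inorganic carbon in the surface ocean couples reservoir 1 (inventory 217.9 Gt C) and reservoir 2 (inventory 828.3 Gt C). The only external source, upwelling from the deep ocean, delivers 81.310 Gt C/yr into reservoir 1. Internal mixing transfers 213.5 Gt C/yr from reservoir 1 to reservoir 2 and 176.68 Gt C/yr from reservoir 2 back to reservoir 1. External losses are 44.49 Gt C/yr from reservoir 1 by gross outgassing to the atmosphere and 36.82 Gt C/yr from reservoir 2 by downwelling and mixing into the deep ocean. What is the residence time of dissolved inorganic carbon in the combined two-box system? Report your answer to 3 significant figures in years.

For the system as a whole, the A↔B exchange is internal and contributes nothing to the throughput; only the external sinks remove mass.
M_total = 217.9 + 828.3 = 1046.2 Gt C.
ΣF_external_out = 44.49 + 36.82 = 81.310 Gt C/yr.
τ = M_total / ΣF_ext = 1046.2 / 81.310 = 12.87 yr.

12.9 yr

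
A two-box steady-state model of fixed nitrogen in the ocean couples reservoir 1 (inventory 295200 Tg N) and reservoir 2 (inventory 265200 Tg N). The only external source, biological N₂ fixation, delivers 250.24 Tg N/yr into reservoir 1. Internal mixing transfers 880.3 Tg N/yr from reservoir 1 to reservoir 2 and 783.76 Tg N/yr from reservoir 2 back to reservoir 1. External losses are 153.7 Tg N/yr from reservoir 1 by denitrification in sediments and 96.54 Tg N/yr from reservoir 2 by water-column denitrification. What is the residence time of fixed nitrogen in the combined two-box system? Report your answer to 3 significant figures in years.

Treat the two boxes together as one reservoir: the mixing fluxes between them are internal recycling, so τ = ΣM / Σ(external losses).
M_total = 295200 + 265200 = 560400 Tg N.
ΣF_external_out = 153.7 + 96.54 = 250.24 Tg N/yr.
τ = M_total / ΣF_ext = 560400 / 250.24 = 2239 yr.

2240 yr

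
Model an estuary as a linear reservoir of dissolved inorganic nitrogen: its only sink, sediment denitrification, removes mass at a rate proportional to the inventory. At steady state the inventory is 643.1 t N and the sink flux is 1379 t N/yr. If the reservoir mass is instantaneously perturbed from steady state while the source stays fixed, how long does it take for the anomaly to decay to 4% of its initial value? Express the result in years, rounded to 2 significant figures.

For a linear reservoir the anomaly decays as exp(−t/τ) with τ = M/F = 643.1/1379 = 0.4664 yr.
exp(−t/τ) = 0.04 ⇒ t = −τ ln(0.04) = 0.4664 × 3.219 = 1.501 yr.

1.5 yr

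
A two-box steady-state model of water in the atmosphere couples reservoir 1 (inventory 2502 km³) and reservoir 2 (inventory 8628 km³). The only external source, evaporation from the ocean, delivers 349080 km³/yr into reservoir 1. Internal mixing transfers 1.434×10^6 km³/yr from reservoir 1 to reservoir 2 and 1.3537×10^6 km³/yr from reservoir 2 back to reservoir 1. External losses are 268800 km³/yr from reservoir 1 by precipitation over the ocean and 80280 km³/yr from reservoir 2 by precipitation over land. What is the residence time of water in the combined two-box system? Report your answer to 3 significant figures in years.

For the system as a whole, the A↔B exchange is internal and contributes nothing to the throughput; only the external sinks remove mass.
M_total = 2502 + 8628 = 11130 km³.
ΣF_external_out = 268800 + 80280 = 349080 km³/yr.
τ = M_total / ΣF_ext = 11130 / 349080 = 0.03188 yr.

0.0319 yr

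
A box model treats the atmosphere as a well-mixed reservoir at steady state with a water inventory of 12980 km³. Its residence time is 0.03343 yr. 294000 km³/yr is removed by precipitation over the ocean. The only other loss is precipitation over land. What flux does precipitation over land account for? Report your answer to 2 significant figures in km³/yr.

Total removal F = M/τ = 12980 / 0.03343 = 388300 km³/yr.
Precipitation over land = F − (294000) = 388300 − 294000 = 94270 km³/yr.

94000 km³/yr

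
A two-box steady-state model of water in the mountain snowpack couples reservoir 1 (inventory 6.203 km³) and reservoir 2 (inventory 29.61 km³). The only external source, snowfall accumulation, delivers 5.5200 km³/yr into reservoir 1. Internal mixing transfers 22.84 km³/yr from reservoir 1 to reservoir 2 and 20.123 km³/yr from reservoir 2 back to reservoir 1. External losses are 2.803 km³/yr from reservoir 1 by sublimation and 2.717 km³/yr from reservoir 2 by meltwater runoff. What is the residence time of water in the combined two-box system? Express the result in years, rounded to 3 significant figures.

Treat the two boxes together as one reservoir: the mixing fluxes between them are internal recycling, so τ = ΣM / Σ(external losses).
M_total = 6.203 + 29.61 = 35.813 km³.
ΣF_external_out = 2.803 + 2.717 = 5.5200 km³/yr.
τ = M_total / ΣF_ext = 35.813 / 5.5200 = 6.488 yr.

6.49 yr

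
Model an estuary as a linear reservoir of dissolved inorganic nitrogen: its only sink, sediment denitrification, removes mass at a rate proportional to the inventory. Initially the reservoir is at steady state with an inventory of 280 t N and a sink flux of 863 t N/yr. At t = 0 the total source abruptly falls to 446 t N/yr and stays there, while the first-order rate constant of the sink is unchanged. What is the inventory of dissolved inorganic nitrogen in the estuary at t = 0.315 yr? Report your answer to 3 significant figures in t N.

The sink rate constant is k = F₀/M₀ = 863/280 = 3.082 yr⁻¹.
Solving dM/dt = F₁ − kM with M(0) = M₀ gives M(t) = F₁/k + (M₀ − F₁/k)·e^(−kt).
F₁/k = 446/3.082 = 144.70 t N; kt = 3.082 × 0.315 = 0.9709, e^(−kt) = 0.3788.
M(0.315) = 144.70 + (280 − 144.70) × 0.3788 = 144.70 + 51.24 = 195.95 t N.

196 t N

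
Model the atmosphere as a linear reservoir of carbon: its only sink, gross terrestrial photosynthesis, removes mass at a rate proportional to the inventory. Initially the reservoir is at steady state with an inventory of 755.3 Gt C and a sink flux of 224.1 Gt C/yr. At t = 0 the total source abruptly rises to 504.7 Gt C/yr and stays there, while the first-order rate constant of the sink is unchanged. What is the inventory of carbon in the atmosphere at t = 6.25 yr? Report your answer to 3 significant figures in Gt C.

1550 Gt C

The sink rate constant is k = F₀/M₀ = 224.1/755.3 = 0.2967 yr⁻¹.
Solving dM/dt = F₁ − kM with M(0) = M₀ gives M(t) = F₁/k + (M₀ − F₁/k)·e^(−kt).
F₁/k = 504.7/0.2967 = 1701.0 Gt C; kt = 0.2967 × 6.25 = 1.854, e^(−kt) = 0.1565.
M(6.25) = 1701.0 + (755.3 − 1701.0) × 0.1565 = 1701.0 − 148.1 = 1553.0 Gt C.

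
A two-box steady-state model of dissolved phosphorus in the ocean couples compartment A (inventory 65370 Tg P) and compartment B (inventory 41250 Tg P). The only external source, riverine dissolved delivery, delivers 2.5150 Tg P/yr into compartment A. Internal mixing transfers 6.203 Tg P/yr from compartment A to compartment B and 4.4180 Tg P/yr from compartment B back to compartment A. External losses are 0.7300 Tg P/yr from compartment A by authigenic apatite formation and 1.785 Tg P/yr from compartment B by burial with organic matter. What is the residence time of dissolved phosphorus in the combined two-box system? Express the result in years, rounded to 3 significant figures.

For the system as a whole, the A↔B exchange is internal and contributes nothing to the throughput; only the external sinks remove mass.
M_total = 65370 + 41250 = 106620 Tg P.
ΣF_external_out = 0.7300 + 1.785 = 2.5150 Tg P/yr.
τ = M_total / ΣF_ext = 106620 / 2.5150 = 42390 yr.

42400 yr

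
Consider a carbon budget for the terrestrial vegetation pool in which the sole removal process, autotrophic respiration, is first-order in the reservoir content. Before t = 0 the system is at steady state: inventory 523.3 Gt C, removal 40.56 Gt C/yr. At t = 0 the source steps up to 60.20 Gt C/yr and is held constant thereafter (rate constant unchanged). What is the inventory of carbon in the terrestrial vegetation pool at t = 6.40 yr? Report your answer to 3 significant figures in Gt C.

τ = M₀/F₀ = 523.3/40.56 = 12.90 yr; rate constant k = 1/τ.
New steady state M_∞ = F₁/k = F₁·τ = 60.20 × 12.90 = 776.69 Gt C.
M(t) = M_∞ + (M₀ − M_∞)·e^(−t/τ); t/τ = 6.40/12.90 = 0.4961, so e^(−t/τ) = 0.6089.
M(t) = 776.69 − 253.4 × 0.6089 = 622.39 Gt C.

622 Gt C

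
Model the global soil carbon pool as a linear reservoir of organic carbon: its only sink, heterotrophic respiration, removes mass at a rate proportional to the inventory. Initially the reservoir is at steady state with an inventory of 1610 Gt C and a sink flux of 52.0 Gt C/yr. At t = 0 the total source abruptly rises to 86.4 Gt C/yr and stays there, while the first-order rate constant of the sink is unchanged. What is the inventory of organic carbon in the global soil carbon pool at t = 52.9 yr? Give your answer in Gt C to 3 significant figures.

2480 Gt C

Residence time τ = M₀/F₀ = 30.96 yr. The eventual steady state is M_∞ = M₀·(F₁/F₀) = 1610 × 86.4/52.0 = 2675.1 Gt C.
The anomaly ΔM(t) = M(t) − M_∞ decays as ΔM₀·e^(−t/τ) with ΔM₀ = 1610 − 2675.1 = −1065 Gt C.
At t = 52.9 yr, e^(−t/τ) = e^(−1.709) = 0.1811, so ΔM = −192.9 Gt C and M = 2675.1 − 192.9 = 2482.2 Gt C.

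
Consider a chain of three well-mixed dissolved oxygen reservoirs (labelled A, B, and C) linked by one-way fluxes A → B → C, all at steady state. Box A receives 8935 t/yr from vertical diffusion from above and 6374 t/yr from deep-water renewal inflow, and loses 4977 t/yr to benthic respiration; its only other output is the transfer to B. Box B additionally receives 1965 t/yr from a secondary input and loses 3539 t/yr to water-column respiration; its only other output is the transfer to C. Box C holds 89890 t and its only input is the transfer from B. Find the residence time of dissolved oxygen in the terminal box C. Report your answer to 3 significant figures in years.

Box A: F(A→B) = (8935 + 6374) − 4977 = 10332 t/yr.
Box B: F(B→C) = (10332 + 1965) − 3539 = 8758.0 t/yr.
Box C throughput = its input = 8758.0 t/yr; τ = 89890 / 8758.0 = 10.26 yr.

10.3 yr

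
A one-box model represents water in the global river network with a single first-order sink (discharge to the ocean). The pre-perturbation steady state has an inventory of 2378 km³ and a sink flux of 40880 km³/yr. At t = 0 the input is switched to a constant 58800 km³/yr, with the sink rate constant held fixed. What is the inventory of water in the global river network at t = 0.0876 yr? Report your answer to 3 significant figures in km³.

τ = M₀/F₀ = 2378/40880 = 0.05817 yr; rate constant k = 1/τ.
New steady state M_∞ = F₁/k = F₁·τ = 58800 × 0.05817 = 3420.4 km³.
M(t) = M_∞ + (M₀ − M_∞)·e^(−t/τ); t/τ = 0.0876/0.05817 = 1.506, so e^(−t/τ) = 0.2218.
M(t) = 3420.4 − 1042 × 0.2218 = 3189.2 km³.

3190 km³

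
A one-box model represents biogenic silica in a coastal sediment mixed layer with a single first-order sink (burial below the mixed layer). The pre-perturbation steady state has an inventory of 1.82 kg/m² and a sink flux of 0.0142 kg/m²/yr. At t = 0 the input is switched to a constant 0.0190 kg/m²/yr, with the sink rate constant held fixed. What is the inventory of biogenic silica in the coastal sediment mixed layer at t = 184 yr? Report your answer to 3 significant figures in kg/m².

2.29 kg/m²

τ = M₀/F₀ = 1.82/0.0142 = 128.2 yr; rate constant k = 1/τ.
New steady state M_∞ = F₁/k = F₁·τ = 0.0190 × 128.2 = 2.4352 kg/m².
M(t) = M_∞ + (M₀ − M_∞)·e^(−t/τ); t/τ = 184/128.2 = 1.436, so e^(−t/τ) = 0.2380.
M(t) = 2.4352 − 0.6152 × 0.2380 = 2.2888 kg/m².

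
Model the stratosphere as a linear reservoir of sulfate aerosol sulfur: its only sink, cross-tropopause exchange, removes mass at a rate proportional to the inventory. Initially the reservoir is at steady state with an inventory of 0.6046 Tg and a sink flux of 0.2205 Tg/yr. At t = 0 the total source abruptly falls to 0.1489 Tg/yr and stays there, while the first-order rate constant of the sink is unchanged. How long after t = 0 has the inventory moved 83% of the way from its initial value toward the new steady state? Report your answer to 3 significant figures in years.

τ = M₀/F₀ = 0.6046/0.2205 = 2.742 yr.
The remaining gap fraction is e^(−t/τ); 83% covered ⇒ e^(−t/τ) = 0.170.
t = −τ ln(0.170) = 2.742 × 1.772 = 4.859 yr.

4.86 yr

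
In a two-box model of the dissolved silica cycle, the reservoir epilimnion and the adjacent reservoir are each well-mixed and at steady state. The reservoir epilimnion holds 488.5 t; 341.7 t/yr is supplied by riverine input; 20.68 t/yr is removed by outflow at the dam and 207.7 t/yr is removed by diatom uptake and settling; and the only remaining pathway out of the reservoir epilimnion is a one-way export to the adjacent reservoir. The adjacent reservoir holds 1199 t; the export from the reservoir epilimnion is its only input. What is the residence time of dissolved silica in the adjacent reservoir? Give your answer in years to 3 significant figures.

10.6 yr

Balance the reservoir epilimnion: ΣF_in = 341.70 t/yr.
Export to the adjacent reservoir = ΣF_in − (20.68 + 207.7) = 113.32 t/yr.
At steady state the output of the adjacent reservoir equals its input, 113.32 t/yr.
τ = M / F = 1199 / 113.32 = 10.58 yr.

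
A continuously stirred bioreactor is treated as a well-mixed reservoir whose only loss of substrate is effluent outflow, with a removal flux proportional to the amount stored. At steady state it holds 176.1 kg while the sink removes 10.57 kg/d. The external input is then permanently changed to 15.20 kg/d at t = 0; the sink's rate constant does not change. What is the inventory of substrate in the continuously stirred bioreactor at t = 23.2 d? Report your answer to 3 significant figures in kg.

234 kg

The sink rate constant is k = F₀/M₀ = 10.57/176.1 = 0.06002 d⁻¹.
Solving dM/dt = F₁ − kM with M(0) = M₀ gives M(t) = F₁/k + (M₀ − F₁/k)·e^(−kt).
F₁/k = 15.20/0.06002 = 253.24 kg; kt = 0.06002 × 23.2 = 1.393, e^(−kt) = 0.2484.
M(23.2) = 253.24 + (176.1 − 253.24) × 0.2484 = 253.24 − 19.16 = 234.07 kg.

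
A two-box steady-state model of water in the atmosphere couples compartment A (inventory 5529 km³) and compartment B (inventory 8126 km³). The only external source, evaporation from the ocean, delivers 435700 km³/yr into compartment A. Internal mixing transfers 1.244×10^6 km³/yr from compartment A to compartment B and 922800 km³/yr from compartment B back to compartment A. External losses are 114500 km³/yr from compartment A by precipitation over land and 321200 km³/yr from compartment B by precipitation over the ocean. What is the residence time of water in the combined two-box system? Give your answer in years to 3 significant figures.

0.0313 yr

Treat the two boxes together as one reservoir: the mixing fluxes between them are internal recycling, so τ = ΣM / Σ(external losses).
M_total = 5529 + 8126 = 13655 km³.
ΣF_external_out = 114500 + 321200 = 435700 km³/yr.
τ = M_total / ΣF_ext = 13655 / 435700 = 0.03134 yr.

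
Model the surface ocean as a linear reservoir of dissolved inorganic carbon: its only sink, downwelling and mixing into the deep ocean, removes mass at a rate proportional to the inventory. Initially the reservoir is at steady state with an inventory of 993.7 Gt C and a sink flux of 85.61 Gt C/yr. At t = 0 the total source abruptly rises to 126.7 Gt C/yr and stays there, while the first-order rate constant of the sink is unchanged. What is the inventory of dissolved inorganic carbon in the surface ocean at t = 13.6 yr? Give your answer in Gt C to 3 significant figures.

1320 Gt C

Residence time τ = M₀/F₀ = 11.61 yr. The eventual steady state is M_∞ = M₀·(F₁/F₀) = 993.7 × 126.7/85.61 = 1470.6 Gt C.
The anomaly ΔM(t) = M(t) − M_∞ decays as ΔM₀·e^(−t/τ) with ΔM₀ = 993.7 − 1470.6 = −476.9 Gt C.
At t = 13.6 yr, e^(−t/τ) = e^(−1.172) = 0.3098, so ΔM = −147.8 Gt C and M = 1470.6 − 147.8 = 1322.9 Gt C.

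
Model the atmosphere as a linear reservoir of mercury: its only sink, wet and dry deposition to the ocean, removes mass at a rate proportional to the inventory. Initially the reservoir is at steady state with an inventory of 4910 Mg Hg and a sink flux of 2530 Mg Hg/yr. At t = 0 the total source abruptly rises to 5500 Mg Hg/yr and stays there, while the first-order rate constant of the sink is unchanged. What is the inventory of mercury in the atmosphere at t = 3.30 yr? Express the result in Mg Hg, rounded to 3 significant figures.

9620 Mg Hg

τ = M₀/F₀ = 4910/2530 = 1.941 yr; rate constant k = 1/τ.
New steady state M_∞ = F₁/k = F₁·τ = 5500 × 1.941 = 10674 Mg Hg.
M(t) = M_∞ + (M₀ − M_∞)·e^(−t/τ); t/τ = 3.30/1.941 = 1.700, so e^(−t/τ) = 0.1826.
M(t) = 10674 − 5764 × 0.1826 = 9621.4 Mg Hg.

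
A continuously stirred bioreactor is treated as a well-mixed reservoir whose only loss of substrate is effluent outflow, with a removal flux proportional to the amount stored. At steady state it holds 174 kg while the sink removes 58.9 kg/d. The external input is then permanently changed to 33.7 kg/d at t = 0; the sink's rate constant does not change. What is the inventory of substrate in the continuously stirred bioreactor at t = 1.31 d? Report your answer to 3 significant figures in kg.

Residence time τ = M₀/F₀ = 2.954 d. The eventual steady state is M_∞ = M₀·(F₁/F₀) = 174 × 33.7/58.9 = 99.555 kg.
The anomaly ΔM(t) = M(t) − M_∞ decays as ΔM₀·e^(−t/τ) with ΔM₀ = 174 − 99.555 = 74.44 kg.
At t = 1.31 d, e^(−t/τ) = e^(−0.4434) = 0.6418, so ΔM = 47.78 kg and M = 99.555 + 47.78 = 147.34 kg.

147 kg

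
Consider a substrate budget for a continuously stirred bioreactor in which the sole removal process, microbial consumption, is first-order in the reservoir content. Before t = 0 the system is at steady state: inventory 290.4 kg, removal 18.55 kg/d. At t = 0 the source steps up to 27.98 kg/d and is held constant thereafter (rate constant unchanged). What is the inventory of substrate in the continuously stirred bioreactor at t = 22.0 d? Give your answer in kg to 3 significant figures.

402 kg

The sink rate constant is k = F₀/M₀ = 18.55/290.4 = 0.06388 d⁻¹.
Solving dM/dt = F₁ − kM with M(0) = M₀ gives M(t) = F₁/k + (M₀ − F₁/k)·e^(−kt).
F₁/k = 27.98/0.06388 = 438.03 kg; kt = 0.06388 × 22.0 = 1.405, e^(−kt) = 0.2453.
M(22.0) = 438.03 + (290.4 − 438.03) × 0.2453 = 438.03 − 36.21 = 401.81 kg.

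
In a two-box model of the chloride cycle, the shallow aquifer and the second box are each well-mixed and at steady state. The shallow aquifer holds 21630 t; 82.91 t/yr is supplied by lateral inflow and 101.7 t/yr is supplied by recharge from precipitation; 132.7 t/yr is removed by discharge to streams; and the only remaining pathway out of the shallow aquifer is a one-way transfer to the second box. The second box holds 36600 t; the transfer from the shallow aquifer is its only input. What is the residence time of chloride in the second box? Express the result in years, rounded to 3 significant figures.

Balance the shallow aquifer: ΣF_in = 82.91 + 101.7 = 184.61 t/yr.
Transfer to the second box = ΣF_in − (132.7) = 51.910 t/yr.
At steady state the output of the second box equals its input, 51.910 t/yr.
τ = M / F = 36600 / 51.910 = 705.1 yr.

705 yr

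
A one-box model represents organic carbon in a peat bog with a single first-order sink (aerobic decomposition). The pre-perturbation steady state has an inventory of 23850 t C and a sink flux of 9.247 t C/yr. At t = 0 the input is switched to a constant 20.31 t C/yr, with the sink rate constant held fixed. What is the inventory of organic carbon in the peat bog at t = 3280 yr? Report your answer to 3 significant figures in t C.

44400 t C

The sink rate constant is k = F₀/M₀ = 9.247/23850 = 0.0003877 yr⁻¹.
Solving dM/dt = F₁ − kM with M(0) = M₀ gives M(t) = F₁/k + (M₀ − F₁/k)·e^(−kt).
F₁/k = 20.31/0.0003877 = 52384 t C; kt = 0.0003877 × 3280 = 1.272, e^(−kt) = 0.2804.
M(3280) = 52384 + (23850 − 52384) × 0.2804 = 52384 − 8000 = 44384 t C.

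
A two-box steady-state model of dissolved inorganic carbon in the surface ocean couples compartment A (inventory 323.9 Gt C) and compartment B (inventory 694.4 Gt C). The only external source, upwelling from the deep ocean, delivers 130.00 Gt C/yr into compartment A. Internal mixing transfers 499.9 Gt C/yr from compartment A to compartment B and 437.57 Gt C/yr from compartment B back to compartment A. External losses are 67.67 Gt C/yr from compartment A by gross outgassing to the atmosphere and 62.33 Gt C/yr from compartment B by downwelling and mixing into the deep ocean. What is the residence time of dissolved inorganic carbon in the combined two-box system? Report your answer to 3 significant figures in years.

7.83 yr

Residence time in the combined system uses the total inventory and the total *external* removal — internal exchanges between the two boxes cancel.
M_total = 323.9 + 694.4 = 1018.3 Gt C.
ΣF_external_out = 67.67 + 62.33 = 130.00 Gt C/yr.
τ = M_total / ΣF_ext = 1018.3 / 130.00 = 7.833 yr.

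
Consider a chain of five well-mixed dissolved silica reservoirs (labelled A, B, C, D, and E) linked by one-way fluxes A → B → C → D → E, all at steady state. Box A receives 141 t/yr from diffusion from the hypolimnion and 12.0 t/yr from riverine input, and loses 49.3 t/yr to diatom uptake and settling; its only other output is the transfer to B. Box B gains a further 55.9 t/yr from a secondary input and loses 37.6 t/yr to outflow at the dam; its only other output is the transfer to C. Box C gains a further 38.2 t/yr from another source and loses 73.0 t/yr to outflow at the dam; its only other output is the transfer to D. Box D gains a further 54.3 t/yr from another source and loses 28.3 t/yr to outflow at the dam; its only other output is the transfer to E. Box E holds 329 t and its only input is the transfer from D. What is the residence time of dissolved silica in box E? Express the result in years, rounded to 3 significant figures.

Box A: F(A→B) = (141 + 12.0) − 49.3 = 103.70 t/yr.
Box B: F(B→C) = (103.70 + 55.9) − 37.6 = 122.00 t/yr.
Box C: F(C→D) = (122.00 + 38.2) − 73.0 = 87.200 t/yr.
Box D: F(D→E) = (87.200 + 54.3) − 28.3 = 113.20 t/yr.
Box E throughput = its input = 113.20 t/yr; τ = 329 / 113.20 = 2.906 yr.

2.91 yr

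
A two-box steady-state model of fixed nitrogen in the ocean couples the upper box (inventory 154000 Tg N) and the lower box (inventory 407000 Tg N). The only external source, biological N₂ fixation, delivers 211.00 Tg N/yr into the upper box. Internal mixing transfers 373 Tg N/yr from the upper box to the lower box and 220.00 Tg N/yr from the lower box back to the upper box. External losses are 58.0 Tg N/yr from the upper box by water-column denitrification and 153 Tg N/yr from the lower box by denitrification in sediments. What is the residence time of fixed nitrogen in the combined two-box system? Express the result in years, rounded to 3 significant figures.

Residence time in the combined system uses the total inventory and the total *external* removal — internal exchanges between the two boxes cancel.
M_total = 154000 + 407000 = 561000 Tg N.
ΣF_external_out = 58.0 + 153 = 211.00 Tg N/yr.
τ = M_total / ΣF_ext = 561000 / 211.00 = 2659 yr.

2660 yr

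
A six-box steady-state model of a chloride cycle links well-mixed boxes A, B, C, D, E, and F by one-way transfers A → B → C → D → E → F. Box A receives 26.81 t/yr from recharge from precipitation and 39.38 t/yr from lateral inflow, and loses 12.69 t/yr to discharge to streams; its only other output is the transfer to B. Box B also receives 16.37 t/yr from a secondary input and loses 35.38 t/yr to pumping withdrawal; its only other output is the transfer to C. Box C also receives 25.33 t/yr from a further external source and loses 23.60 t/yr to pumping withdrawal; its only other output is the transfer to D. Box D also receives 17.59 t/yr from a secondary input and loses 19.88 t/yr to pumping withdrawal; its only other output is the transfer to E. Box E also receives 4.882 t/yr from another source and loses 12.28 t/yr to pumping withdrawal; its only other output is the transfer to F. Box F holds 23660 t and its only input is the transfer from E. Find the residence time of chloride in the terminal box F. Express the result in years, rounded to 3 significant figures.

892 yr

Box A: F(A→B) = (26.81 + 39.38) − 12.69 = 53.500 t/yr.
Box B: F(B→C) = (53.500 + 16.37) − 35.38 = 34.490 t/yr.
Box C: F(C→D) = (34.490 + 25.33) − 23.60 = 36.220 t/yr.
Box D: F(D→E) = (36.220 + 17.59) − 19.88 = 33.930 t/yr.
Box E: F(E→F) = (33.930 + 4.882) − 12.28 = 26.532 t/yr.
Box F throughput = its input = 26.532 t/yr; τ = 23660 / 26.532 = 891.8 yr.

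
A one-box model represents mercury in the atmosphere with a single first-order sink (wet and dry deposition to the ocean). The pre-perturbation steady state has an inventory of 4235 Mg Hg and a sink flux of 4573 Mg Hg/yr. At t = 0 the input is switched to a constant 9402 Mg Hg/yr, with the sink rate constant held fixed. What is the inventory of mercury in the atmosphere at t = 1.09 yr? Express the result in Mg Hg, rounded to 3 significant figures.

τ = M₀/F₀ = 4235/4573 = 0.9261 yr; rate constant k = 1/τ.
New steady state M_∞ = F₁/k = F₁·τ = 9402 × 0.9261 = 8707.1 Mg Hg.
M(t) = M_∞ + (M₀ − M_∞)·e^(−t/τ); t/τ = 1.09/0.9261 = 1.177, so e^(−t/τ) = 0.3082.
M(t) = 8707.1 − 4472 × 0.3082 = 7328.8 Mg Hg.

7330 Mg Hg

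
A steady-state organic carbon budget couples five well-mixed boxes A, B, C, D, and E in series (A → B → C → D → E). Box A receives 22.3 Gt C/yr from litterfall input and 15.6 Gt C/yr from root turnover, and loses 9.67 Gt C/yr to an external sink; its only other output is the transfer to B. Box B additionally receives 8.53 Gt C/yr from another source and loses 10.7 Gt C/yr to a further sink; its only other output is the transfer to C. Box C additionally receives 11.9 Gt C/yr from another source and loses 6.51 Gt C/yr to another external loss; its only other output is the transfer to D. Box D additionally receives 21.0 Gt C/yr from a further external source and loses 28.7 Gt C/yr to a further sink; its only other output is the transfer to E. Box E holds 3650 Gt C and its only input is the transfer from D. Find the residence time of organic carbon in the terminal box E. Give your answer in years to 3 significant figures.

Box A: F(A→B) = (22.3 + 15.6) − 9.67 = 28.230 Gt C/yr.
Box B: F(B→C) = (28.230 + 8.53) − 10.7 = 26.060 Gt C/yr.
Box C: F(C→D) = (26.060 + 11.9) − 6.51 = 31.450 Gt C/yr.
Box D: F(D→E) = (31.450 + 21.0) − 28.7 = 23.750 Gt C/yr.
Box E throughput = its input = 23.750 Gt C/yr; τ = 3650 / 23.750 = 153.7 yr.

154 yr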